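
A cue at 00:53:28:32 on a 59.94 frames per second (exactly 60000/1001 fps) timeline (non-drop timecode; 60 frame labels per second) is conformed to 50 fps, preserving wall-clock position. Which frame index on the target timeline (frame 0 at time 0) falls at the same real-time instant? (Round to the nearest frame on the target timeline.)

frame 160587

Source frame index: (0×3600 + 53×60 + 28) × 60 + 32 = 192512.
Real time: 192512 / (60000/1001) = 6022016/1875 s.
Target frame: (6022016/1875) × (50) = 12044032/75 ≈ 160587.093 → 160587.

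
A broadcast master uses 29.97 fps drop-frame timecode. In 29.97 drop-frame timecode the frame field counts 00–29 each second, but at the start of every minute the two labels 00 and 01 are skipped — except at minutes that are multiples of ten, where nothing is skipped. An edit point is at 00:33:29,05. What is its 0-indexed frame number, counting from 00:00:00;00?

As if non-drop at 30 labels/s: (0 × 3600 + 33 × 60 + 29) × 30 + 5 = 60275.
Minute boundaries passed: 33; those not divisible by 10: 33 − 3 = 30; dropped labels = 2 × 30 = 60.
Actual frame index = 60275 − 60 = 60215.

60215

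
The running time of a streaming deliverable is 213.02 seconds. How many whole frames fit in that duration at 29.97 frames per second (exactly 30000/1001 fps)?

6384 frames

Frames = 213.02 × 30000/1001 = 6390600/1001 ≈ 6384.2158.
Complete frames: 6384.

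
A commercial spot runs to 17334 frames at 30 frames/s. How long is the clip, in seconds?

577.8 seconds

Running time = 17334 / (30) = 577.8 s.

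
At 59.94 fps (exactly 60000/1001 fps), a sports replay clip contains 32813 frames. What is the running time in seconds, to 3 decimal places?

Running time = 32813 × 1001/60000 = 32845813/60000 s ≈ 547.430 s.

547.430 seconds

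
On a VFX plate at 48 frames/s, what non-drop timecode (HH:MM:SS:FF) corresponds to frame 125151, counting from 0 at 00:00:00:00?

00:43:27:15

125151 ÷ 48 = 2607 full seconds, remainder 15 frames.
2607 s = 0 h 43 min 27 s.
Timecode: 00:43:27:15.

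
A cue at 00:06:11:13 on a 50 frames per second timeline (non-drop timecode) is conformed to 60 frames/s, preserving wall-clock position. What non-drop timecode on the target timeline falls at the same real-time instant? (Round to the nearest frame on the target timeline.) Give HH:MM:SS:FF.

00:06:11:16

Source frame index: (0×3600 + 6×60 + 11) × 50 + 13 = 18563.
Real time: 18563 / (50) = 18563/50 s.
Target frame: (18563/50) × (60) = 111378/5 ≈ 22275.600 → 22276.
At 60 labels/s: frame 22276 → 00:06:11:16.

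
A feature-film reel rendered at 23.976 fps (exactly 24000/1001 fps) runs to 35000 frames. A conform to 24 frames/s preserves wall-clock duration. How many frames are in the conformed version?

35035 frames

Target frames = source frames × (target rate / source rate) = 35000 × (24)/(24000/1001) = 35000 × 1001/1000 = 35035.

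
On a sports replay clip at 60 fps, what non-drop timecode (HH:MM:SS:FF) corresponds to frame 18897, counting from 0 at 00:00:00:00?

18897 ÷ 60 = 314 full seconds, remainder 57 frames.
314 s = 0 h 5 min 14 s.
Timecode: 00:05:14:57.

00:05:14:57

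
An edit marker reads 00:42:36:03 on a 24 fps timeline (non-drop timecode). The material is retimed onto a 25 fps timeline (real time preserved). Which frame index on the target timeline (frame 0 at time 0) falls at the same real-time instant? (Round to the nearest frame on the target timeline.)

Source frame index: (0×3600 + 42×60 + 36) × 24 + 3 = 61347.
Real time: 61347 / (24) = 20449/8 s.
Target frame: (20449/8) × (25) = 511225/8 ≈ 63903.125 → 63903.

frame 63903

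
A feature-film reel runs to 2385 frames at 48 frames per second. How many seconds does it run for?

Running time = 2385 / (48) = 49.6875 s.

49.6875 seconds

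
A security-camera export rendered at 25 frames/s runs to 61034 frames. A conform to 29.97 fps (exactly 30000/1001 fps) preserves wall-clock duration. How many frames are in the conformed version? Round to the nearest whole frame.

73168 frames

Frames at target rate = 61034 × (30000/1001) / (25) = 73240800/1001 ≈ 73167.632.
Nearest whole frame: 73168.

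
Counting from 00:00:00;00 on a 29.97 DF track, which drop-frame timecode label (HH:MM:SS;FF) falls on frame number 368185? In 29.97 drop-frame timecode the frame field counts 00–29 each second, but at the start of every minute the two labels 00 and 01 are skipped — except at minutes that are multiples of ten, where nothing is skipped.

03:24:45;03

Ten DF minutes hold 17982 frames, so frame 368185 lies in block 20 (frames 359640–377621) with 8545 frames into that block.
The block's first minute is 1800 frames and the rest 1798 each; 8545 frames reaches minute 4, so 20 × 18 + 4 × 2 = 368 labels have been skipped so far.
Adding those back, label number 368185 + 368 = 368553 at 30 labels/s is 12285 s + 3 f = 3 h 24 min 45 s frame 3, i.e. 03:24:45;03.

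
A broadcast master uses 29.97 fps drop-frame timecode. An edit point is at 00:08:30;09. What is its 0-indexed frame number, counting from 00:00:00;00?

Complete 10-minute blocks: 0, each 17982 frames → 0.
Remaining 8 whole minutes in the current block: 1800 + 7 × 1798 = 14386 frames.
Within the current minute: 30 × 30 + 9 − 2 = 907 (labels ;00/;01 skipped at this minute). Total = 0 + 14386 + 907 = 15293.

15293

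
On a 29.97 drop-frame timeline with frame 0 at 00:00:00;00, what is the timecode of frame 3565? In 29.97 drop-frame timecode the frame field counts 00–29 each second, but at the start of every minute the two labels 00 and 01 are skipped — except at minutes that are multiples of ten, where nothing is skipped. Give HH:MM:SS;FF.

Ten DF minutes hold 17982 frames, so frame 3565 lies in block 0 (frames 0–17981) with 3565 frames into that block.
The block's first minute is 1800 frames and the rest 1798 each; 3565 frames reaches minute 1, so 0 × 18 + 1 × 2 = 2 labels have been skipped so far.
Adding those back, label number 3565 + 2 = 3567 at 30 labels/s is 118 s + 27 f = 0 h 1 min 58 s frame 27, i.e. 00:01:58;27.

00:01:58;27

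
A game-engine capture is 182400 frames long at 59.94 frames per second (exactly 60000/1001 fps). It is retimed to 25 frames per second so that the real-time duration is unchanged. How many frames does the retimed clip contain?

76076 frames

Target frames = source frames × (target rate / source rate) = 182400 × (25)/(60000/1001) = 182400 × 1001/2400 = 76076.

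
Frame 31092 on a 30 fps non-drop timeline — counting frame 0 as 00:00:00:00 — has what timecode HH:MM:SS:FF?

31092 ÷ 30 = 1036 full seconds, remainder 12 frames.
1036 s = 0 h 17 min 16 s.
Timecode: 00:17:16:12.

00:17:16:12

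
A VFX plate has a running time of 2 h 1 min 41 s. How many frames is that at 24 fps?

175224 frames

2 h 1 min 41 s = 7301 s.
Frames = 7301 × 24 = 175224.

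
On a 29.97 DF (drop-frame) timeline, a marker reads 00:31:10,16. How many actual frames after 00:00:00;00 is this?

As if non-drop at 30 labels/s: (0 × 3600 + 31 × 60 + 10) × 30 + 16 = 56116.
Minute boundaries passed: 31; those not divisible by 10: 31 − 3 = 28; dropped labels = 2 × 28 = 56.
Actual frame index = 56116 − 56 = 56060.

56060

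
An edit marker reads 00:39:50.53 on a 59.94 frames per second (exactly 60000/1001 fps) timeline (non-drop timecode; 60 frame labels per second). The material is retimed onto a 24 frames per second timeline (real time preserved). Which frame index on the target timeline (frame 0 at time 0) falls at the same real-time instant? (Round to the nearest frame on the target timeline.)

Source frame index: (0×3600 + 39×60 + 50) × 60 + 53 = 143453.
Real time: 143453 / (60000/1001) = 143596453/60000 s.
Target frame: (143596453/60000) × (24) = 143596453/2500 ≈ 57438.581 → 57439.

frame 57439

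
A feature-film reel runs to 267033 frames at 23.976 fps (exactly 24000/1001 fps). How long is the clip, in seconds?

Running time = 267033 / (24000/1001) = 11137.501375 s.

11137.501375 seconds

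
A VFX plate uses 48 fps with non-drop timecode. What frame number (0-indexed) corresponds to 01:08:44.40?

Total seconds to the label: (1 × 3600 + 8 × 60 + 44) = 4124.
Frame index = 4124 × 48 + 40 = 197992.

197992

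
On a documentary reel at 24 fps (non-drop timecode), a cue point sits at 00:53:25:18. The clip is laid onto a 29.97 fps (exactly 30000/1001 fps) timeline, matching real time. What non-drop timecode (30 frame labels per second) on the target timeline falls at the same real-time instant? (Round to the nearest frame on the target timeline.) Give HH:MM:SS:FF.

00:53:22:16

Source frame index: (0×3600 + 53×60 + 25) × 24 + 18 = 76938.
Real time: 76938 / (24) = 12823/4 s.
Target frame: (12823/4) × (30000/1001) = 96172500/1001 ≈ 96076.424 → 96076.
At 30 labels/s: frame 96076 → 00:53:22:16.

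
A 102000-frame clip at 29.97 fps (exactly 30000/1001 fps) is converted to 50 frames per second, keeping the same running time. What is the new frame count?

170170 frames

Target frames = source frames × (target rate / source rate) = 102000 × (50)/(30000/1001) = 102000 × 1001/600 = 170170.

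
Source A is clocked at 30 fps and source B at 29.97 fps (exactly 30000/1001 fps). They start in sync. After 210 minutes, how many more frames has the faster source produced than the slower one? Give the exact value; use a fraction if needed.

54000/143 frames

210 min = 12600 s.
A emits 30 × 12600 = 378000 frames; B emits 30000/1001 × 12600 = 54000000/143.
Difference = 54000/143 frames (≈ 377.6224); B is behind A.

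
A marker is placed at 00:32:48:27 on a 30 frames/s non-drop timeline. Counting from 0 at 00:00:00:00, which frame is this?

Total seconds to the label: (0 × 3600 + 32 × 60 + 48) = 1968.
Frame index = 1968 × 30 + 27 = 59067.

59067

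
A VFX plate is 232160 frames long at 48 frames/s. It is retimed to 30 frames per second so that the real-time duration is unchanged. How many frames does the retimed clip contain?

145100 frames

Target frames = source frames × (target rate / source rate) = 232160 × (30)/(48) = 232160 × 5/8 = 145100.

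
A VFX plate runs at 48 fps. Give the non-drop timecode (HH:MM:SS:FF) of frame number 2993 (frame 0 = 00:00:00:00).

00:01:02:17

2993 ÷ 48 = 62 full seconds, remainder 17 frames.
62 s = 0 h 1 min 2 s.
Timecode: 00:01:02:17.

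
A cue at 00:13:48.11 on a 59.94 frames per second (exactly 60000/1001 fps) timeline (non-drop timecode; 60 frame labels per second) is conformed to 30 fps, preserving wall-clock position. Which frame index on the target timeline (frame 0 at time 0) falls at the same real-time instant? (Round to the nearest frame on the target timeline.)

frame 24870

Source frame index: (0×3600 + 13×60 + 48) × 60 + 11 = 49691.
Real time: 49691 / (60000/1001) = 49740691/60000 s.
Target frame: (49740691/60000) × (30) = 49740691/2000 ≈ 24870.345 → 24870.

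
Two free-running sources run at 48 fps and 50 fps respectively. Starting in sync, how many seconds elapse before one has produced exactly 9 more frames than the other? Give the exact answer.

4.5 seconds

The gap grows by |50 − 48| = 2 frames per second.
Time for a 9-frame gap: 9 ÷ (2) = 4.5 s.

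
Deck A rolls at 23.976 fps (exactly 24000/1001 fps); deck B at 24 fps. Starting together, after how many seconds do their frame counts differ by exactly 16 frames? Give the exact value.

2002/3 seconds

The gap grows by |24 − 24000/1001| = 24/1001 frames per second.
Time for a 16-frame gap: 16 ÷ (24/1001) = 2002/3 s.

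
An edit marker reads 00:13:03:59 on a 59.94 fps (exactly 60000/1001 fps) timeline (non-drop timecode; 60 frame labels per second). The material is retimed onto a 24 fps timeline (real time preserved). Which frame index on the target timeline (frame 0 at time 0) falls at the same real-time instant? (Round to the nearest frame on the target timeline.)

frame 18834

Source frame index: (0×3600 + 13×60 + 3) × 60 + 59 = 47039.
Real time: 47039 / (60000/1001) = 47086039/60000 s.
Target frame: (47086039/60000) × (24) = 47086039/2500 ≈ 18834.416 → 18834.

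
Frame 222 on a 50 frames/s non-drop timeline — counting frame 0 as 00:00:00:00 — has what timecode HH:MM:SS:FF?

222 ÷ 50 = 4 full seconds, remainder 22 frames.
4 s = 0 h 0 min 4 s.
Timecode: 00:00:04:22.

00:00:04:22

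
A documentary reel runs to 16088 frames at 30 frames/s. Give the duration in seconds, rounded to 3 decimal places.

Running time = 16088 × 1/30 = 8044/15 s ≈ 536.267 s.

536.267 seconds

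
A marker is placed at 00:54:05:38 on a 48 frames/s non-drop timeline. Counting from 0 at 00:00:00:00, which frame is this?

frame 155798

Total seconds to the label: (0 × 3600 + 54 × 60 + 5) = 3245.
Frame index = 3245 × 48 + 38 = 155798.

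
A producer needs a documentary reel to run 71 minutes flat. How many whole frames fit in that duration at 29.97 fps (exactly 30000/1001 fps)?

127672 frames

71 min = 4260 s.
Frames = 4260 × 30000/1001 = 127800000/1001 ≈ 127672.3277.
Complete frames: 127672.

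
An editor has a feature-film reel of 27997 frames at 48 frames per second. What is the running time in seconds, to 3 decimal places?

583.271 seconds

Running time = 27997 × 1/48 = 27997/48 s ≈ 583.271 s.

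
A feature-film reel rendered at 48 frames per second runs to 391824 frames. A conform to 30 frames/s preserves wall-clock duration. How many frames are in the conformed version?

Target frames = source frames × (target rate / source rate) = 391824 × (30)/(48) = 391824 × 5/8 = 244890.

244890 frames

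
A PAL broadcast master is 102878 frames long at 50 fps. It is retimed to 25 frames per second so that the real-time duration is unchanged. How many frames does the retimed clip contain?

51439 frames

Target frames = source frames × (target rate / source rate) = 102878 × (25)/(50) = 102878 × 1/2 = 51439.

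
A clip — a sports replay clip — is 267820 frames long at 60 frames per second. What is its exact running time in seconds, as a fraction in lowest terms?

13391/3 seconds

Running time = 267820 ÷ (60) = 267820 × 1/60 = 13391/3 s.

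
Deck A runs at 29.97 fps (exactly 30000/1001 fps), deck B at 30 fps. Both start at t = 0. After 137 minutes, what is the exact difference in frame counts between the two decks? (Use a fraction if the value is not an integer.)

246600/1001 frames

137 min = 8220 s.
A emits 30000/1001 × 8220 = 246600000/1001 frames; B emits 30 × 8220 = 246600.
Difference = 246600/1001 frames (≈ 246.3536); B is ahead of A.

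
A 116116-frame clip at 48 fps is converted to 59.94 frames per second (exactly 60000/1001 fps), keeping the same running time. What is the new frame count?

Target frames = source frames × (target rate / source rate) = 116116 × (60000/1001)/(48) = 116116 × 1250/1001 = 145000.

145000 frames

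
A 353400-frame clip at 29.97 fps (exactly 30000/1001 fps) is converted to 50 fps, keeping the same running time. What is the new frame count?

589589 frames

Target frames = source frames × (target rate / source rate) = 353400 × (50)/(30000/1001) = 353400 × 1001/600 = 589589.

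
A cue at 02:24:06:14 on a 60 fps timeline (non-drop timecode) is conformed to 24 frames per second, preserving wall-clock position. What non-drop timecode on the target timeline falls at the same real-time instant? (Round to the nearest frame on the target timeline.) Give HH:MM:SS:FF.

Source frame index: (2×3600 + 24×60 + 6) × 60 + 14 = 518774.
Real time: 518774 / (60) = 259387/30 s.
Target frame: (259387/30) × (24) = 1037548/5 ≈ 207509.600 → 207510.
At 24 labels/s: frame 207510 → 02:24:06:06.

02:24:06:06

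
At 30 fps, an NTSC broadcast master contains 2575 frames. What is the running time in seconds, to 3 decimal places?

Running time = 2575 × 1/30 = 515/6 s ≈ 85.833 s.

85.833 seconds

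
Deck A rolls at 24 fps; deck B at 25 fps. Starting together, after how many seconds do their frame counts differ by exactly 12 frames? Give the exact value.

The gap grows by |25 − 24| = 1 frame per second.
Time for a 12-frame gap: 12 ÷ (1) = 12 s.

12 seconds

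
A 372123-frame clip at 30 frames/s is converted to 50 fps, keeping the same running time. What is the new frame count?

620205 frames

Target frames = source frames × (target rate / source rate) = 372123 × (50)/(30) = 372123 × 5/3 = 620205.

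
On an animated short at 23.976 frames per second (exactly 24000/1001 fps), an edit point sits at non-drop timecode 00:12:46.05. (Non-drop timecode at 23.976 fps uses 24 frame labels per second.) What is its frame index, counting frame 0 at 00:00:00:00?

Total seconds to the label: (0 × 3600 + 12 × 60 + 46) = 766.
Frame index = 766 × 24 + 5 = 18389.

18389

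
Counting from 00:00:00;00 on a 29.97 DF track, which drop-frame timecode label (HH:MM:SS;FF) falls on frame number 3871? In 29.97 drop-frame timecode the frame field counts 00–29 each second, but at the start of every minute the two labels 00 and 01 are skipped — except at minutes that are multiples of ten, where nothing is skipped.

Ten DF minutes hold 17982 frames, so frame 3871 lies in block 0 (frames 0–17981) with 3871 frames into that block.
The block's first minute is 1800 frames and the rest 1798 each; 3871 frames reaches minute 2, so 0 × 18 + 2 × 2 = 4 labels have been skipped so far.
Adding those back, label number 3871 + 4 = 3875 at 30 labels/s is 129 s + 5 f = 0 h 2 min 9 s frame 5, i.e. 00:02:09;05.

00:02:09;05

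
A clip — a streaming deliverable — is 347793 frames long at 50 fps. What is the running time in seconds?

Running time = 347793 / (50) = 6955.86 s.

6955.86 seconds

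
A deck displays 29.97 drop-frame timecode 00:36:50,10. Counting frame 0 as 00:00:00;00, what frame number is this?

As if non-drop at 30 labels/s: (0 × 3600 + 36 × 60 + 50) × 30 + 10 = 66310.
Minute boundaries passed: 36; those not divisible by 10: 36 − 3 = 33; dropped labels = 2 × 33 = 66.
Actual frame index = 66310 − 66 = 66244.

66244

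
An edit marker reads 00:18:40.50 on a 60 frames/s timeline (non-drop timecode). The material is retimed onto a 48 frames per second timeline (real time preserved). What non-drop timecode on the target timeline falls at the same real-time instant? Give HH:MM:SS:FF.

Source frame index: (0×3600 + 18×60 + 40) × 60 + 50 = 67250.
Real time: 67250 / (60) = 6725/6 s.
Target frame: (6725/6) × (48) = 53800.
At 48 labels/s: frame 53800 → 00:18:40:40.

00:18:40:40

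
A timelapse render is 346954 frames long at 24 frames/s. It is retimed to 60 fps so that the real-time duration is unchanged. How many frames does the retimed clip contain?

867385 frames

Target frames = source frames × (target rate / source rate) = 346954 × (60)/(24) = 346954 × 5/2 = 867385.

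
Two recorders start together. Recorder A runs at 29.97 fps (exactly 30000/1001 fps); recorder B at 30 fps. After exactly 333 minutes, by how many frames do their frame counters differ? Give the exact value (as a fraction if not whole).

333 min = 19980 s.
A emits 30000/1001 × 19980 = 599400000/1001 frames; B emits 30 × 19980 = 599400.
Difference = 599400/1001 frames (≈ 598.8012); B is ahead of A.

599400/1001 frames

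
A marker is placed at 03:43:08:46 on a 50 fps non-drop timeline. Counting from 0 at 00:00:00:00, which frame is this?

Total seconds to the label: (3 × 3600 + 43 × 60 + 8) = 13388.
Frame index = 13388 × 50 + 46 = 669446.

669446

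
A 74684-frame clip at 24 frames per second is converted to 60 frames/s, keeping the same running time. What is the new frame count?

Target frames = source frames × (target rate / source rate) = 74684 × (60)/(24) = 74684 × 5/2 = 186710.

186710 frames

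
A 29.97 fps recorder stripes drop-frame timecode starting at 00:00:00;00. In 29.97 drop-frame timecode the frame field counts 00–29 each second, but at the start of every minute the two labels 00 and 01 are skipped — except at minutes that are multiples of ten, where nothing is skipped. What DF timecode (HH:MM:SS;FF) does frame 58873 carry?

00:32:44;11

Ten DF minutes hold 17982 frames, so frame 58873 lies in block 3 (frames 53946–71927) with 4927 frames into that block.
The block's first minute is 1800 frames and the rest 1798 each; 4927 frames reaches minute 2, so 3 × 18 + 2 × 2 = 58 labels have been skipped so far.
Adding those back, label number 58873 + 58 = 58931 at 30 labels/s is 1964 s + 11 f = 0 h 32 min 44 s frame 11, i.e. 00:32:44;11.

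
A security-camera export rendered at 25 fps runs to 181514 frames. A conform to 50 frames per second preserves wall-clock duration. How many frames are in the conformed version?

363028 frames

Target frames = source frames × (target rate / source rate) = 181514 × (50)/(25) = 181514 × 2 = 363028.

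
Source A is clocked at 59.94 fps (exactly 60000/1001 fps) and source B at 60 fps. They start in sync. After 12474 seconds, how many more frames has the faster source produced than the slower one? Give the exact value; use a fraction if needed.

A emits 60000/1001 × 12474 = 9720000/13 frames; B emits 60 × 12474 = 748440.
Difference = 9720/13 frames (≈ 747.6923); B is ahead of A.

9720/13 frames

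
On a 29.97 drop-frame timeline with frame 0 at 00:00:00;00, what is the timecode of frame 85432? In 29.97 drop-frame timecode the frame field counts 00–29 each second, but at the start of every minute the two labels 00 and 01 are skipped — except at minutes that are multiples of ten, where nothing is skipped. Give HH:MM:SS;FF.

Each 10-minute DF block holds 10 × 60 × 30 − 9 × 2 = 17982 frames. 85432 ÷ 17982 → 4 full blocks, remainder 13504.
Within the partial block the first minute is 1800 frames and each further minute 1798, so 7 further minute boundaries passed. Total skipped labels = 18 × 4 + 2 × 7 = 86.
Non-drop label index = 85432 + 86 = 85518; at 30 labels/s that is 00:47:30:18, i.e. DF 00:47:30;18.

00:47:30;18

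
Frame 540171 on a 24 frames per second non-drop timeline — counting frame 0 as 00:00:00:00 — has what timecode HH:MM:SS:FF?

06:15:07:03

540171 ÷ 24 = 22507 full seconds, remainder 3 frames.
22507 s = 6 h 15 min 7 s.
Timecode: 06:15:07:03.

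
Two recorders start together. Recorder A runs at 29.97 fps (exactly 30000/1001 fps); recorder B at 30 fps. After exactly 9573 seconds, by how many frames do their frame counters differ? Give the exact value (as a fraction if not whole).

A emits 30000/1001 × 9573 = 287190000/1001 frames; B emits 30 × 9573 = 287190.
Difference = 287190/1001 frames (≈ 286.9031); B is ahead of A.

287190/1001 frames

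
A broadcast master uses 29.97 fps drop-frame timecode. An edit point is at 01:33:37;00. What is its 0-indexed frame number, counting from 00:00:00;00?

Complete 10-minute blocks: 9, each 17982 frames → 161838.
Remaining 3 whole minutes in the current block: 1800 + 2 × 1798 = 5396 frames.
Within the current minute: 37 × 30 + 0 − 2 = 1108 (labels ;00/;01 skipped at this minute). Total = 161838 + 5396 + 1108 = 168342.

168342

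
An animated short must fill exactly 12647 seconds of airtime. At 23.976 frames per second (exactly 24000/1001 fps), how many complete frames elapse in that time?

Frames = 12647 × 24000/1001 = 303528000/1001 ≈ 303224.7752.
Complete frames: 303224.

303224 frames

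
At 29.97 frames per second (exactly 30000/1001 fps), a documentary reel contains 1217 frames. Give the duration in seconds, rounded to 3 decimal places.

40.607 seconds

Running time = 1217 × 1001/30000 = 1218217/30000 s ≈ 40.607 s.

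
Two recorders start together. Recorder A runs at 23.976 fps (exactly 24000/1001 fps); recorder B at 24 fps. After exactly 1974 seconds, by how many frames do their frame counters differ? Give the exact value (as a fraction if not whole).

A emits 24000/1001 × 1974 = 6768000/143 frames; B emits 24 × 1974 = 47376.
Difference = 6768/143 frames (≈ 47.3287); B is ahead of A.

6768/143 frames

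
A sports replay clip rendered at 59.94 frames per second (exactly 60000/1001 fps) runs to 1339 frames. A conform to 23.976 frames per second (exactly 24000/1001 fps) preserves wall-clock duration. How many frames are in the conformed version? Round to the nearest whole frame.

536 frames

Frames at target rate = 1339 × (24000/1001) / (60000/1001) = 2678/5 ≈ 535.600.
Nearest whole frame: 536.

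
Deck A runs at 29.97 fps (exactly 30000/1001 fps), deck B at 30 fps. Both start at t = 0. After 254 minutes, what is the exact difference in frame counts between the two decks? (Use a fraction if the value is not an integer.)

254 min = 15240 s.
A emits 30000/1001 × 15240 = 457200000/1001 frames; B emits 30 × 15240 = 457200.
Difference = 457200/1001 frames (≈ 456.7433); B is ahead of A.

457200/1001 frames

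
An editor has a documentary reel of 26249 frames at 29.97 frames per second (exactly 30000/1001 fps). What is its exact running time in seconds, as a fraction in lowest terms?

Running time = 26249 ÷ (30000/1001) = 26249 × 1001/30000 = 26275249/30000 s.

26275249/30000 seconds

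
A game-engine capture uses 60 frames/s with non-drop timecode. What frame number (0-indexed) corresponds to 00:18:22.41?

66161

Total seconds to the label: (0 × 3600 + 18 × 60 + 22) = 1102.
Frame index = 1102 × 60 + 41 = 66161.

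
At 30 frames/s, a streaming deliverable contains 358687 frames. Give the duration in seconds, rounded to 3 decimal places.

Running time = 358687 × 1/30 = 358687/30 s ≈ 11956.233 s.

11956.233 seconds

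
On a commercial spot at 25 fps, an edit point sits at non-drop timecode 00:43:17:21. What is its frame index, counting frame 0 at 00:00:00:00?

Total seconds to the label: (0 × 3600 + 43 × 60 + 17) = 2597.
Frame index = 2597 × 25 + 21 = 64946.

64946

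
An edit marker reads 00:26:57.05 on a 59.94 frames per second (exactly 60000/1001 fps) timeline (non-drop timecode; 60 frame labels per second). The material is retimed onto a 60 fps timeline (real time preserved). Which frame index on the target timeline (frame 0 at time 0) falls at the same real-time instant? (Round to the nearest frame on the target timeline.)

frame 97122

Source frame index: (0×3600 + 26×60 + 57) × 60 + 5 = 97025.
Real time: 97025 / (60000/1001) = 3884881/2400 s.
Target frame: (3884881/2400) × (60) = 3884881/40 ≈ 97122.025 → 97122.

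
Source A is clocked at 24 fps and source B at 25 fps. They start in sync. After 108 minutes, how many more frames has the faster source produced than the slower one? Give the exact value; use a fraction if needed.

108 min = 6480 s.
A emits 24 × 6480 = 155520 frames; B emits 25 × 6480 = 162000.
Difference = 6480 frames; B is ahead of A.

6480 frames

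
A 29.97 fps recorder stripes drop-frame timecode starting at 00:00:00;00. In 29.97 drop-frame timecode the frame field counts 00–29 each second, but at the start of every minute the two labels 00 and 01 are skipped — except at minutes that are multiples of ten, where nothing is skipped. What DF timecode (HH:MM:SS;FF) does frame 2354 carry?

00:01:18;16

Ten DF minutes hold 17982 frames, so frame 2354 lies in block 0 (frames 0–17981) with 2354 frames into that block.
The block's first minute is 1800 frames and the rest 1798 each; 2354 frames reaches minute 1, so 0 × 18 + 1 × 2 = 2 labels have been skipped so far.
Adding those back, label number 2354 + 2 = 2356 at 30 labels/s is 78 s + 16 f = 0 h 1 min 18 s frame 16, i.e. 00:01:18;16.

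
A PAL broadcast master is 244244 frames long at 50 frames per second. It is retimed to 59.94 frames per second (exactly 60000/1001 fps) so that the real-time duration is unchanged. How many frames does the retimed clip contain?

Target frames = source frames × (target rate / source rate) = 244244 × (60000/1001)/(50) = 244244 × 1200/1001 = 292800.

292800 frames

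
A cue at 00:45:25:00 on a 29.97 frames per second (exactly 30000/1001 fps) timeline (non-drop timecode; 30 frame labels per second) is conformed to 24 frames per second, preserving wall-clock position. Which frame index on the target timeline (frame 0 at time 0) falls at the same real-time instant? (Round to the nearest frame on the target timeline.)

frame 65465

Source frame index: (0×3600 + 45×60 + 25) × 30 + 0 = 81750.
Real time: 81750 / (30000/1001) = 109109/40 s.
Target frame: (109109/40) × (24) = 327327/5 ≈ 65465.400 → 65465.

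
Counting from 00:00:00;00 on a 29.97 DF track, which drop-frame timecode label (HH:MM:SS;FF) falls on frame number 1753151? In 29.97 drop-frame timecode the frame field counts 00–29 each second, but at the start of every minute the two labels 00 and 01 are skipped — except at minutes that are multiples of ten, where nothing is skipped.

Ten DF minutes hold 17982 frames, so frame 1753151 lies in block 97 (frames 1744254–1762235) with 8897 frames into that block.
The block's first minute is 1800 frames and the rest 1798 each; 8897 frames reaches minute 4, so 97 × 18 + 4 × 2 = 1754 labels have been skipped so far.
Adding those back, label number 1753151 + 1754 = 1754905 at 30 labels/s is 58496 s + 25 f = 16 h 14 min 56 s frame 25, i.e. 16:14:56;25.

16:14:56;25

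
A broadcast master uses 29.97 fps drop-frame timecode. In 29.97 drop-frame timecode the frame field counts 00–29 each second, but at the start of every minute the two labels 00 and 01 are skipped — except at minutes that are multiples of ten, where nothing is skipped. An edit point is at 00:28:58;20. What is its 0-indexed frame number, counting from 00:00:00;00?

52108

As if non-drop at 30 labels/s: (0 × 3600 + 28 × 60 + 58) × 30 + 20 = 52160.
Minute boundaries passed: 28; those not divisible by 10: 28 − 2 = 26; dropped labels = 2 × 26 = 52.
Actual frame index = 52160 − 52 = 52108.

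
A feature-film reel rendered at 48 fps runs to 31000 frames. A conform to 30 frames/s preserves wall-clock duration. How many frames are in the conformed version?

Target frames = source frames × (target rate / source rate) = 31000 × (30)/(48) = 31000 × 5/8 = 19375.

19375 frames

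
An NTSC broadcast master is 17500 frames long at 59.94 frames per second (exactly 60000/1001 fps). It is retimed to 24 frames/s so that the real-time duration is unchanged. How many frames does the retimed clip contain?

Target frames = source frames × (target rate / source rate) = 17500 × (24)/(60000/1001) = 17500 × 1001/2500 = 7007.

7007 frames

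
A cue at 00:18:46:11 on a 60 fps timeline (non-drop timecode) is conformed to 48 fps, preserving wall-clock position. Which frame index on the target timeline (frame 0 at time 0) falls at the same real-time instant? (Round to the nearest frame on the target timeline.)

frame 54057

Source frame index: (0×3600 + 18×60 + 46) × 60 + 11 = 67571.
Real time: 67571 / (60) = 67571/60 s.
Target frame: (67571/60) × (48) = 270284/5 ≈ 54056.800 → 54057.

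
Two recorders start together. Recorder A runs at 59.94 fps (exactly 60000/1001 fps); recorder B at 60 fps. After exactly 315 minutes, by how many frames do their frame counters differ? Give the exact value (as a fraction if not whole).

162000/143 frames

315 min = 18900 s.
A emits 60000/1001 × 18900 = 162000000/143 frames; B emits 60 × 18900 = 1134000.
Difference = 162000/143 frames (≈ 1132.8671); B is ahead of A.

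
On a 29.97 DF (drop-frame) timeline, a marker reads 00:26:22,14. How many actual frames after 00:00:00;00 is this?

As if non-drop at 30 labels/s: (0 × 3600 + 26 × 60 + 22) × 30 + 14 = 47474.
Minute boundaries passed: 26; those not divisible by 10: 26 − 2 = 24; dropped labels = 2 × 24 = 48.
Actual frame index = 47474 − 48 = 47426.

47426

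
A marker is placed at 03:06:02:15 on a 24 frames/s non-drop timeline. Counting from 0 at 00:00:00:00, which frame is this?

Total seconds to the label: (3 × 3600 + 6 × 60 + 2) = 11162.
Frame index = 11162 × 24 + 15 = 267903.

frame 267903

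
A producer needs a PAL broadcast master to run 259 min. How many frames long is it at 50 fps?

259 min = 15540 s.
Frames = 15540 × 50 = 777000.

777000 frames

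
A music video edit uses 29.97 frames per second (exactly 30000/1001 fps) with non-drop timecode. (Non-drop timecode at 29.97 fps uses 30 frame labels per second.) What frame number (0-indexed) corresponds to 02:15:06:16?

Total seconds to the label: (2 × 3600 + 15 × 60 + 6) = 8106.
Frame index = 8106 × 30 + 16 = 243196.

frame 243196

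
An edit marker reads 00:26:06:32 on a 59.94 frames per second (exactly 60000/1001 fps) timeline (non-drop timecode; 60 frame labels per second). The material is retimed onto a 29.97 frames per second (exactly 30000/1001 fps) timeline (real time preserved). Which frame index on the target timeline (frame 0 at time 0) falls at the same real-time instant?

frame 46996

Source frame index: (0×3600 + 26×60 + 6) × 60 + 32 = 93992.
Real time: 93992 / (60000/1001) = 11760749/7500 s.
Target frame: (11760749/7500) × (30000/1001) = 46996.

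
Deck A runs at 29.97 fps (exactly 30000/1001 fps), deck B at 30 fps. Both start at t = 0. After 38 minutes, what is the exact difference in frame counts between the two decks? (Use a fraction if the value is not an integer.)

38 min = 2280 s.
A emits 30000/1001 × 2280 = 68400000/1001 frames; B emits 30 × 2280 = 68400.
Difference = 68400/1001 frames (≈ 68.3317); B is ahead of A.

68400/1001 frames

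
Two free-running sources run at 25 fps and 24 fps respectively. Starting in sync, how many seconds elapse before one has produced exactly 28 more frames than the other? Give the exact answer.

28 seconds

The gap grows by |24 − 25| = 1 frame per second.
Time for a 28-frame gap: 28 ÷ (1) = 28 s.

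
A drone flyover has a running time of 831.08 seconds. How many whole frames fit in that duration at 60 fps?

Frames = 831.08 × 60 = 249324/5 ≈ 49864.8000.
Complete frames: 49864.

49864 frames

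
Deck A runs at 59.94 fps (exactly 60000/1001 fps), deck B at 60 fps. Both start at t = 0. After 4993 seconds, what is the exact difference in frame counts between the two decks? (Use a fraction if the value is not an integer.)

A emits 60000/1001 × 4993 = 299580000/1001 frames; B emits 60 × 4993 = 299580.
Difference = 299580/1001 frames (≈ 299.2807); B is ahead of A.

299580/1001 frames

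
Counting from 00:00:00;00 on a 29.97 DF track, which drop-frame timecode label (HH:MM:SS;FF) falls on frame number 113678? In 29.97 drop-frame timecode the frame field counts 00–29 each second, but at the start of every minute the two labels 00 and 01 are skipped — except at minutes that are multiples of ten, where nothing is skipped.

Ten DF minutes hold 17982 frames, so frame 113678 lies in block 6 (frames 107892–125873) with 5786 frames into that block.
The block's first minute is 1800 frames and the rest 1798 each; 5786 frames reaches minute 3, so 6 × 18 + 3 × 2 = 114 labels have been skipped so far.
Adding those back, label number 113678 + 114 = 113792 at 30 labels/s is 3793 s + 2 f = 1 h 3 min 13 s frame 2, i.e. 01:03:13;02.

01:03:13;02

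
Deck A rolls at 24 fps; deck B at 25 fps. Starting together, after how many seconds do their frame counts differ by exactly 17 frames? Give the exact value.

The gap grows by |25 − 24| = 1 frame per second.
Time for a 17-frame gap: 17 ÷ (1) = 17 s.

17 seconds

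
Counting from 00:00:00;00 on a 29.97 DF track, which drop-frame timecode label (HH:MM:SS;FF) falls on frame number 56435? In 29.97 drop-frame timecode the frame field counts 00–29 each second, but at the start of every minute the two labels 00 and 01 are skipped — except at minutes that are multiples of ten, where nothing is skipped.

Each 10-minute DF block holds 10 × 60 × 30 − 9 × 2 = 17982 frames. 56435 ÷ 17982 → 3 full blocks, remainder 2489.
Within the partial block the first minute is 1800 frames and each further minute 1798, so 1 further minute boundary passed. Total skipped labels = 18 × 3 + 2 × 1 = 56.
Non-drop label index = 56435 + 56 = 56491; at 30 labels/s that is 00:31:23:01, i.e. DF 00:31:23;01.

00:31:23;01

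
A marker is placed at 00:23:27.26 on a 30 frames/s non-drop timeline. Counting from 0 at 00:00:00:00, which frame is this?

frame 42236

Total seconds to the label: (0 × 3600 + 23 × 60 + 27) = 1407.
Frame index = 1407 × 30 + 26 = 42236.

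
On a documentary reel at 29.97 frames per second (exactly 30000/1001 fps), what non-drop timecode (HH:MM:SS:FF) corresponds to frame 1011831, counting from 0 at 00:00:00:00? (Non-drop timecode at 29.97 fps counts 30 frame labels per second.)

09:22:07:21

1011831 ÷ 30 = 33727 full seconds, remainder 21 frames.
33727 s = 9 h 22 min 7 s.
Timecode: 09:22:07:21.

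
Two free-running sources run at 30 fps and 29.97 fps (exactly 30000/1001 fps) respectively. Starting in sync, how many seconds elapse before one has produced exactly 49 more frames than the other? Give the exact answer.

49049/30 seconds

The gap grows by |30000/1001 − 30| = 30/1001 frames per second.
Time for a 49-frame gap: 49 ÷ (30/1001) = 49049/30 s.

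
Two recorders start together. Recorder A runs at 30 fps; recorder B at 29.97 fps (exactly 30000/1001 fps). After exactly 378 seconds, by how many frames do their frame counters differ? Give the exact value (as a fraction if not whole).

A emits 30 × 378 = 11340 frames; B emits 30000/1001 × 378 = 1620000/143.
Difference = 1620/143 frames (≈ 11.3287); B is behind A.

1620/143 frames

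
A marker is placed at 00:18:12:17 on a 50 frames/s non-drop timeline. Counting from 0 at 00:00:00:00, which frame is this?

Total seconds to the label: (0 × 3600 + 18 × 60 + 12) = 1092.
Frame index = 1092 × 50 + 17 = 54617.

frame 54617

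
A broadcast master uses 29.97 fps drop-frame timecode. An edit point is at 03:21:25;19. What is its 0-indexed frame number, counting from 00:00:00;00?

As if non-drop at 30 labels/s: (3 × 3600 + 21 × 60 + 25) × 30 + 19 = 362569.
Minute boundaries passed: 201; those not divisible by 10: 201 − 20 = 181; dropped labels = 2 × 181 = 362.
Actual frame index = 362569 − 362 = 362207.

362207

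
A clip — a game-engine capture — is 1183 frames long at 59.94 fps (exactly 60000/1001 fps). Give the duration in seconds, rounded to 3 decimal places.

Running time = 1183 × 1001/60000 = 1184183/60000 s ≈ 19.736 s.

19.736 seconds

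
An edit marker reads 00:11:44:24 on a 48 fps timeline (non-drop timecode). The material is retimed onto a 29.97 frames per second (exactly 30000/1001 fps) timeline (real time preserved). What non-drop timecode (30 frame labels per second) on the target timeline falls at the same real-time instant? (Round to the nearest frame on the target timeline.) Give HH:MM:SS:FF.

00:11:43:24

Source frame index: (0×3600 + 11×60 + 44) × 48 + 24 = 33816.
Real time: 33816 / (48) = 1409/2 s.
Target frame: (1409/2) × (30000/1001) = 21135000/1001 ≈ 21113.886 → 21114.
At 30 labels/s: frame 21114 → 00:11:43:24.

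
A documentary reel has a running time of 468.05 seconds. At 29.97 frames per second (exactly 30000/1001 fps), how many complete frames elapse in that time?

14027 frames

Frames = 468.05 × 30000/1001 = 1276500/91 ≈ 14027.4725.
Complete frames: 14027.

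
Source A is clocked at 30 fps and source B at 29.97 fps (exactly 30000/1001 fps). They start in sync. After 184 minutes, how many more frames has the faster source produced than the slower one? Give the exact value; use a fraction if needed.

331200/1001 frames

184 min = 11040 s.
A emits 30 × 11040 = 331200 frames; B emits 30000/1001 × 11040 = 331200000/1001.
Difference = 331200/1001 frames (≈ 330.8691); B is behind A.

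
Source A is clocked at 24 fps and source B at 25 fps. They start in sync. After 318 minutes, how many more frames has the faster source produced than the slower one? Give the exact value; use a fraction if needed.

19080 frames

318 min = 19080 s.
A emits 24 × 19080 = 457920 frames; B emits 25 × 19080 = 477000.
Difference = 19080 frames; B is ahead of A.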